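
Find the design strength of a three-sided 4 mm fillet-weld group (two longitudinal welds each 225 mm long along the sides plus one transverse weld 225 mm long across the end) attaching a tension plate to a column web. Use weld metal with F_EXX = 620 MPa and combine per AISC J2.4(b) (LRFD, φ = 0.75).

t_e = 0.707 × 4 = 2.828 mm.
R_nwl = 0.6 × 620 × 2.828 × 450 × 10⁻³ = 473.4 kN (longitudinal, 2 welds).
R_nwt = 0.6 × 620 × 2.828 × 225 × 10⁻³ = 236.7 kN (transverse, base value).
(i) R_nwl + R_nwt = 710.1 kN; (ii) 0.85 R_nwl + 1.5 R_nwt = 757.5 kN.
R_n = max = 757.5 kN [governs: (ii)]; φR_n = 568.1 kN.

φR_n ≈ 568 kN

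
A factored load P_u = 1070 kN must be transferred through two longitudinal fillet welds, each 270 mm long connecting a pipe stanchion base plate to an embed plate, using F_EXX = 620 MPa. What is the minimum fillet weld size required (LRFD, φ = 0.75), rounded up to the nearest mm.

w = 11 mm

Total weld length L = 540 mm.
Required throat t_e = P_u / (φ × 0.6 F_EXX × L) = 1070 / (0.75 × 0.6 × 620 × 540 × 10⁻³) = 7.102 mm.
Required leg w = t_e / 0.707 = 10.05 mm → use 11 mm.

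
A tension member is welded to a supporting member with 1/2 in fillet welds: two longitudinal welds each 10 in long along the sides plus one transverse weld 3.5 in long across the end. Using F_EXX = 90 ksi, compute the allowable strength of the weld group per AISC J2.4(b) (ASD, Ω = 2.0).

t_e = 0.707 × 0.5 = 0.3535 in.
R_nwl = 0.6 × 90 × 0.3535 × 20 = 381.8 kips (longitudinal, 2 welds).
R_nwt = 0.6 × 90 × 0.3535 × 3.5 = 66.81 kips (transverse, base value).
(i) R_nwl + R_nwt = 448.6 kips; (ii) 0.85 R_nwl + 1.5 R_nwt = 424.7 kips.
R_n = max = 448.6 kips [governs: (i)]; R_n/Ω = 224.3 kips.

R_n/Ω ≈ 224 kips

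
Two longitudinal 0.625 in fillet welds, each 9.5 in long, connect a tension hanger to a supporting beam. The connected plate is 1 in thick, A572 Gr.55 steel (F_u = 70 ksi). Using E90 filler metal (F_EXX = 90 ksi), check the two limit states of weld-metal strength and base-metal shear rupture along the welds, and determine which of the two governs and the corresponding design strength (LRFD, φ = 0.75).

t_e = 0.707 × 0.625 = 0.4419 in; L = 19 in.
Weld metal: φR_n = 0.75 × 0.6 × 90 × 0.4419 × 19 = 340 kip.
Base metal (shear rupture): φR_n = 0.75 × 0.6 × 70 × 1 × 19 = 598.5 kip.
Governing: weld metal.

φR_n ≈ 340 kip (weld metal governs)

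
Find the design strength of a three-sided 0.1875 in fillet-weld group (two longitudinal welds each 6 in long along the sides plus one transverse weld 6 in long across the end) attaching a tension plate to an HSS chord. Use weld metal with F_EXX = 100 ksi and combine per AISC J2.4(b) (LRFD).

φR_n ≈ 115 kips

t_e = 0.707 × 0.1875 = 0.1326 in.
R_nwl = 0.6 × 100 × 0.1326 × 12 = 95.45 kips (longitudinal, 2 welds).
R_nwt = 0.6 × 100 × 0.1326 × 6 = 47.72 kips (transverse, base value).
(i) R_nwl + R_nwt = 143.2 kips; (ii) 0.85 R_nwl + 1.5 R_nwt = 152.7 kips.
R_n = max = 152.7 kips [governs: (ii)]; φR_n = 114.5 kips.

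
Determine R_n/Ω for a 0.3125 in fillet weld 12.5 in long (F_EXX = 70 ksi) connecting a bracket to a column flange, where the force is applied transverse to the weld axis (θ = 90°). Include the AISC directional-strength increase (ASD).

t_e = 0.707 × 0.3125 = 0.2209 in; A_we = 0.2209 × 12.5 = 2.762 in².
Directional factor: 1.0 + 0.5 sin^1.5(90°) = 1.5.
F_nw = 0.6 × 70 × 1.5 = 63 ksi.
R_n/Ω = (63 × 2.762) / 2.0 = 86.99 kips.

R_n/Ω ≈ 87 kips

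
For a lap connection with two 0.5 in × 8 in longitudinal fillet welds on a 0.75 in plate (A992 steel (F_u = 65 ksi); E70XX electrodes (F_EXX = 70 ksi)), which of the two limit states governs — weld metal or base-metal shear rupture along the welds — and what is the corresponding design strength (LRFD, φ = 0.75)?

φR_n ≈ 178 kip (weld metal governs)

t_e = 0.707 × 0.5 = 0.3535 in; L = 16 in.
Weld metal: φR_n = 0.75 × 0.6 × 70 × 0.3535 × 16 = 178.2 kip.
Base metal (shear rupture): φR_n = 0.75 × 0.6 × 65 × 0.75 × 16 = 351 kip.
Governing: weld metal.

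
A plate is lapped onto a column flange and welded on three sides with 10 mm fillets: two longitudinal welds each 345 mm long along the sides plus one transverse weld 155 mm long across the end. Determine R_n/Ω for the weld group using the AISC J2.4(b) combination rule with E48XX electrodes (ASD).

R_n/Ω ≈ 860 kN

E48XX → F_EXX = 480 MPa.
t_e = 0.707 × 10 = 7.07 mm.
R_nwl = 0.6 × 480 × 7.07 × 690 × 10⁻³ = 1405 kN (longitudinal, 2 welds).
R_nwt = 0.6 × 480 × 7.07 × 155 × 10⁻³ = 315.6 kN (transverse, base value).
(i) R_nwl + R_nwt = 1721 kN; (ii) 0.85 R_nwl + 1.5 R_nwt = 1668 kN.
R_n = max = 1721 kN [governs: (i)]; R_n/Ω = 860.3 kN.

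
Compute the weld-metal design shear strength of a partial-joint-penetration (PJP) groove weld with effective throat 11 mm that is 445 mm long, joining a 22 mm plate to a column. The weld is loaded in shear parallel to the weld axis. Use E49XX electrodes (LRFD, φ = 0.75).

E49XX → F_EXX = 490 MPa.
Effective throat (given) t_e = 11 mm.
A_we = 11 × 445 = 4895 mm².
F_nw = 0.6 F_EXX = 294 MPa.
φR_n = 0.75 × 294 × 4895 × 10⁻³ = 1079 kN.

φR_n ≈ 1080 kN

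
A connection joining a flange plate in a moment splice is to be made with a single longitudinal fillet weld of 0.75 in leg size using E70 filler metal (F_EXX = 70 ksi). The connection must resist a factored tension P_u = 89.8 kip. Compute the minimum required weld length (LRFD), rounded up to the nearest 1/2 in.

L = 5.5 in

Throat t_e = 0.707 × 0.75 = 0.5302 in.
φr_n = 0.75 × 0.6 × 70 × 0.5302 = 16.7 kip/in.
L_req = P_u / φr_n = 89.8 / 16.7 = 5.376 in total.
Round up → use L = 5.5 in.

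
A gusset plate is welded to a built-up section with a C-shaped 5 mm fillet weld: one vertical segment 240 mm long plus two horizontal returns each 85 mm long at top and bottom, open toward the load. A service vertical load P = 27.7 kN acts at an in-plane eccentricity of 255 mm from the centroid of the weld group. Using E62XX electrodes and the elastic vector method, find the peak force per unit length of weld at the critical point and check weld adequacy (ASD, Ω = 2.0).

f_max ≈ 290 N/mm; adequate

E62XX → F_EXX = 620 MPa.
Total weld length L_w = 410 mm. Treat welds as unit-width lines.
Centroid: x̄ = 2×85×42.5 / 410 = 17.62 mm from the vertical weld.
Polar moment about centroid: J = I_x + I_y = [240³/12 + 2×85×120²] + [240×17.62² + 2(85³/12 + 85×24.88²)] = 3882000 mm³.
Direct shear f_v = P/L_w = 27.7×10³ / 410 = 67.56 N/mm (vertical).
Torsion M = P·e = 27.7×10³ × 255 = 7063500 N·mm.
Critical point at (x, y) = (67.38, 120) from centroid. f_tx = M·y/J = 218.3 N/mm; f_ty = M·x/J = 122.6 N/mm.
Resultant f_max = √[f_tx² + (f_v + f_ty)²] = √[218.3² + (67.56 + 122.6)²] = 289.5 N/mm.
Capacity per unit length: r_n/Ω = (1/2.0) × 0.6 × 620 × (0.707 × 5) = 657.5 N/mm.
289.5 ≤ 657.5 → adequate.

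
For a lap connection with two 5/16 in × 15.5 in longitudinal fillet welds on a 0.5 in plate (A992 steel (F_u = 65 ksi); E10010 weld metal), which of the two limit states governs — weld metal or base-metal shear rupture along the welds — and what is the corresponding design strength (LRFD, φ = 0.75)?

φR_n ≈ 308 kip (weld metal governs)

E100XX → F_EXX = 100 ksi.
t_e = 0.707 × 0.3125 = 0.2209 in; L = 31 in.
Weld metal: φR_n = 0.75 × 0.6 × 100 × 0.2209 × 31 = 308.2 kip.
Base metal (shear rupture): φR_n = 0.75 × 0.6 × 65 × 0.5 × 31 = 453.4 kip.
Governing: weld metal.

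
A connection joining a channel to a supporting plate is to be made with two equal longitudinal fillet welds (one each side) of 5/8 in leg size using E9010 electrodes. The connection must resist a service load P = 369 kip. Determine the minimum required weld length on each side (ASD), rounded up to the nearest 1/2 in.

E90XX → F_EXX = 90 ksi.
Throat t_e = 0.707 × 0.625 = 0.4419 in.
r_n/Ω = (0.6 × 90 × 0.4419) / 2.0 = 11.93 kip/in.
L_req = P / (r_n/Ω) = 369 / 11.93 = 30.93 in total.
Per side: 30.93 / 2 = 15.46 in.
Round up → use L = 15.5 in on each side.

L = 15.5 in on each side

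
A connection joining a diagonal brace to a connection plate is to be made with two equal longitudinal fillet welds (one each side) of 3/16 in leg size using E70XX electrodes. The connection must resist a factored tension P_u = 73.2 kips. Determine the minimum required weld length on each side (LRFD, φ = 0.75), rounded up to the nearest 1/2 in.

E70XX → F_EXX = 70 ksi.
Throat t_e = 0.707 × 0.1875 = 0.1326 in.
φr_n = 0.75 × 0.6 × 70 × 0.1326 = 4.176 kips/in.
L_req = P_u / φr_n = 73.2 / 4.176 = 17.53 in total.
Per side: 17.53 / 2 = 8.765 in.
Round up → use L = 9 in on each side.

L = 9 in on each side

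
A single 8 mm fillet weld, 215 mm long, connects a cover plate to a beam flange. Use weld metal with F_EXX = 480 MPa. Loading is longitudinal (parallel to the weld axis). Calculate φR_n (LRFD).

φR_n ≈ 263 kN

Effective throat t_e = 0.707 × 8 = 5.656 mm.
Total length L = 215 mm; A_we = 5.656 × 215 = 1216 mm².
F_nw = 0.6 F_EXX = 0.6 × 480 = 288 MPa.
φR_n = 0.75 × 288 × 1216 × 10⁻³ = 262.7 kN.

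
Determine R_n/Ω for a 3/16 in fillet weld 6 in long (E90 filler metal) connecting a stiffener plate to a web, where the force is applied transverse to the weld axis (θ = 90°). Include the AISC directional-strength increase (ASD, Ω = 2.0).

E90XX → F_EXX = 90 ksi.
t_e = 0.707 × 0.1875 = 0.1326 in; A_we = 0.1326 × 6 = 0.7954 in².
Directional factor: 1.0 + 0.5 sin^1.5(90°) = 1.5.
F_nw = 0.6 × 90 × 1.5 = 81 ksi.
R_n/Ω = (81 × 0.7954) / 2.0 = 32.21 kip.

R_n/Ω ≈ 32.2 kip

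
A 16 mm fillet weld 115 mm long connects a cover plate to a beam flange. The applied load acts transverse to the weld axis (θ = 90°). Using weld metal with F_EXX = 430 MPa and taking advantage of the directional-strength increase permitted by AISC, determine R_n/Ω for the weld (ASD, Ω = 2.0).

t_e = 0.707 × 16 = 11.31 mm; A_we = 11.31 × 115 = 1301 mm².
Directional factor: 1.0 + 0.5 sin^1.5(90°) = 1.5.
F_nw = 0.6 × 430 × 1.5 = 387 MPa.
R_n/Ω = (387 × 1301) / 2.0 × 10⁻³ = 251.7 kN.

R_n/Ω ≈ 252 kN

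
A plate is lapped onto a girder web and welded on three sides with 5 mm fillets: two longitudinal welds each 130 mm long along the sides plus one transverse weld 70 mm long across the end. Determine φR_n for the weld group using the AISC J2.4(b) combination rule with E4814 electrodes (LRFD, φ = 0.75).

E48XX → F_EXX = 480 MPa.
t_e = 0.707 × 5 = 3.535 mm.
R_nwl = 0.6 × 480 × 3.535 × 260 × 10⁻³ = 264.7 kN (longitudinal, 2 welds).
R_nwt = 0.6 × 480 × 3.535 × 70 × 10⁻³ = 71.27 kN (transverse, base value).
(i) R_nwl + R_nwt = 336 kN; (ii) 0.85 R_nwl + 1.5 R_nwt = 331.9 kN.
R_n = max = 336 kN [governs: (i)]; φR_n = 252 kN.

φR_n ≈ 252 kN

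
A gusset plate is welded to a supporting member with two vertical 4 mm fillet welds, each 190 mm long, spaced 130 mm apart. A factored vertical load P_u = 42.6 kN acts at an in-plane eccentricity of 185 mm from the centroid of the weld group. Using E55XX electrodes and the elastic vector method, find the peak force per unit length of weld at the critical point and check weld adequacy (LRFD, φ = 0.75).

E55XX → F_EXX = 550 MPa.
Total weld length L_w = 380 mm. Treat welds as unit-width lines.
Polar moment about centroid: J = 2[d³/12 + d(b/2)²] = 2[190³/12 + 190×65²] = 2749000 mm³.
Direct shear f_v = P/L_w = 42.6×10³ / 380 = 112.1 N/mm (vertical).
Torsion M = P·e = 42.6×10³ × 185 = 7881000 N·mm.
Critical point at (x, y) = (65, 95) from centroid. f_tx = M·y/J = 272.4 N/mm; f_ty = M·x/J = 186.4 N/mm.
Resultant f_max = √[f_tx² + (f_v + f_ty)²] = √[272.4² + (112.1 + 186.4)²] = 404.1 N/mm.
Capacity per unit length: φr_n = 0.75 × 0.6 × 550 × (0.707 × 4) = 699.9 N/mm.
404.1 ≤ 699.9 → adequate.

f_max ≈ 404 N/mm; adequate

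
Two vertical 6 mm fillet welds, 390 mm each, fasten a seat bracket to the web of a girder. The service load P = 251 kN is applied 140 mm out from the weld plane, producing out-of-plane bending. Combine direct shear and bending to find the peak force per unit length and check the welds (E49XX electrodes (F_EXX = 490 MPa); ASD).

L_w = 2 × 390 = 780 mm; section modulus (unit throat) S = 2 × L²/6 = 50700 mm².
Direct shear f_v = P/L_w = 251×10³/780 = 321.8 N/mm.
Moment M = P × e = 251×10³ × 140 = 35140000 N·mm; bending f_b = M/S = 693.1 N/mm.
f_max = √(f_v² + f_b²) = √(321.8² + 693.1²) = 764.2 N/mm.
r_n/Ω = (1/2.0) × 0.6 × 490 × (0.707 × 6) = 623.6 N/mm → NOT adequate.

f_max ≈ 764 N/mm; NOT adequate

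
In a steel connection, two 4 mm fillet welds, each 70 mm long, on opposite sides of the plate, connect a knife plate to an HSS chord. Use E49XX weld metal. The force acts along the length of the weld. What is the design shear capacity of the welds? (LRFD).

φR_n ≈ 87.3 kN

E49XX → F_EXX = 490 MPa.
Effective throat t_e = 0.707 × 4 = 2.828 mm.
Total length L = 140 mm; A_we = 2.828 × 140 = 395.9 mm².
F_nw = 0.6 F_EXX = 0.6 × 490 = 294 MPa.
φR_n = 0.75 × 294 × 395.9 × 10⁻³ = 87.3 kN.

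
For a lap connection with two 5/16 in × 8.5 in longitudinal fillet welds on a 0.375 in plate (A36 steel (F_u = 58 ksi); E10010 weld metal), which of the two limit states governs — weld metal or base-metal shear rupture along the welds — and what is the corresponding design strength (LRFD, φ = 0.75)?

φR_n ≈ 166 kip (base-metal shear rupture governs)

E100XX → F_EXX = 100 ksi.
t_e = 0.707 × 0.3125 = 0.2209 in; L = 17 in.
Weld metal: φR_n = 0.75 × 0.6 × 100 × 0.2209 × 17 = 169 kip.
Base metal (shear rupture): φR_n = 0.75 × 0.6 × 58 × 0.375 × 17 = 166.4 kip.
Governing: base-metal shear rupture.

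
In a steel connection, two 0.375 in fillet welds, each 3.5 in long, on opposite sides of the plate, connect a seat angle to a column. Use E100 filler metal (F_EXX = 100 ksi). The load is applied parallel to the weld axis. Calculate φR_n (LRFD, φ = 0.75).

Effective throat t_e = 0.707 × 0.375 = 0.2651 in.
Total length L = 7 in; A_we = 0.2651 × 7 = 1.856 in².
F_nw = 0.6 F_EXX = 0.6 × 100 = 60 ksi.
φR_n = 0.75 × 60 × 1.856 = 83.51 kip.

φR_n ≈ 83.5 kip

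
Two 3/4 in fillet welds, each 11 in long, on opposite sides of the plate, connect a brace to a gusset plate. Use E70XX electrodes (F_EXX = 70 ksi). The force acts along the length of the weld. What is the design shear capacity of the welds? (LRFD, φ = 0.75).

φR_n ≈ 367 kip

Effective throat t_e = 0.707 × 0.75 = 0.5302 in.
Total length L = 22 in; A_we = 0.5302 × 22 = 11.67 in².
F_nw = 0.6 F_EXX = 0.6 × 70 = 42 ksi.
φR_n = 0.75 × 42 × 11.67 = 367.5 kip.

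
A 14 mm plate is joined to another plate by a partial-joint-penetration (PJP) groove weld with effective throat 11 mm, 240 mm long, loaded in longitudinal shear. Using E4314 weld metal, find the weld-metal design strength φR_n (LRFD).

φR_n ≈ 511 kN

E43XX → F_EXX = 430 MPa.
Effective throat (given) t_e = 11 mm.
A_we = 11 × 240 = 2640 mm².
F_nw = 0.6 F_EXX = 258 MPa.
φR_n = 0.75 × 258 × 2640 × 10⁻³ = 510.8 kN.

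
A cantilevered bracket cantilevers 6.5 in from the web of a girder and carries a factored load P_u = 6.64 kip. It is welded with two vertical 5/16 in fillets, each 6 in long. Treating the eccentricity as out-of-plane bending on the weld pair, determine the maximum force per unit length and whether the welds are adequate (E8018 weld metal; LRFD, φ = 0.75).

f_max ≈ 3.64 kip/in; adequate

E80XX → F_EXX = 80 ksi.
L_w = 2 × 6 = 12 in; section modulus (unit throat) S = 2 × L²/6 = 12 in².
Direct shear f_v = P/L_w = 6.64/12 = 0.5533 kip/in.
Moment M = P × e = 6.64 × 6.5 = 43.16 kip·in; bending f_b = M/S = 3.597 kip/in.
f_max = √(f_v² + f_b²) = √(0.5533² + 3.597²) = 3.639 kip/in.
φr_n = 0.75 × 0.6 × 80 × (0.707 × 0.3125) = 7.954 kip/in → adequate.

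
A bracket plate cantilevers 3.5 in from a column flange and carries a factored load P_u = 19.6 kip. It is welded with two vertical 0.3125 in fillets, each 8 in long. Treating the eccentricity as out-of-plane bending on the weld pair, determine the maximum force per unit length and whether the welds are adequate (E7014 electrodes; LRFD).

E70XX → F_EXX = 70 ksi.
L_w = 2 × 8 = 16 in; section modulus (unit throat) S = 2 × L²/6 = 21.33 in².
Direct shear f_v = P/L_w = 19.6/16 = 1.225 kip/in.
Moment M = P × e = 19.6 × 3.5 = 68.6 kip·in; bending f_b = M/S = 3.216 kip/in.
f_max = √(f_v² + f_b²) = √(1.225² + 3.216²) = 3.441 kip/in.
φr_n = 0.75 × 0.6 × 70 × (0.707 × 0.3125) = 6.96 kip/in → adequate.

f_max ≈ 3.44 kip/in; adequate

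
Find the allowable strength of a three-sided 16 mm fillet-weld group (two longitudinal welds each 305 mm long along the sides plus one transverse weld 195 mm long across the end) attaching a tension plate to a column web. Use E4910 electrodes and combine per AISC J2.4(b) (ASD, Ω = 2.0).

R_n/Ω ≈ 1350 kN

E49XX → F_EXX = 490 MPa.
t_e = 0.707 × 16 = 11.31 mm.
R_nwl = 0.6 × 490 × 11.31 × 610 × 10⁻³ = 2029 kN (longitudinal, 2 welds).
R_nwt = 0.6 × 490 × 11.31 × 195 × 10⁻³ = 648.5 kN (transverse, base value).
(i) R_nwl + R_nwt = 2677 kN; (ii) 0.85 R_nwl + 1.5 R_nwt = 2697 kN.
R_n = max = 2697 kN [governs: (ii)]; R_n/Ω = 1349 kN.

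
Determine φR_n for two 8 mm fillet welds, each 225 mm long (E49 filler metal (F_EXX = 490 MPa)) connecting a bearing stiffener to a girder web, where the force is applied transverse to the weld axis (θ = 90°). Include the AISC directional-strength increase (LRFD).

φR_n ≈ 842 kN

t_e = 0.707 × 8 = 5.656 mm; A_we = 5.656 × 450 = 2545 mm².
Directional factor: 1.0 + 0.5 sin^1.5(90°) = 1.5.
F_nw = 0.6 × 490 × 1.5 = 441 MPa.
φR_n = 0.75 × 441 × 2545 × 10⁻³ = 841.8 kN.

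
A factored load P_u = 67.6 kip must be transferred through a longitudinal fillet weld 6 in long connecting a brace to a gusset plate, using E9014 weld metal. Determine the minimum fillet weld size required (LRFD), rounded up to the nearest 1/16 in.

E90XX → F_EXX = 90 ksi.
Total weld length L = 6 in.
Required throat t_e = P_u / (φ × 0.6 F_EXX × L) = 67.6 / (0.75 × 0.6 × 90 × 6) = 0.2782 in.
Required leg w = t_e / 0.707 = 0.3935 in → use 7/16 in.

w = 7/16 in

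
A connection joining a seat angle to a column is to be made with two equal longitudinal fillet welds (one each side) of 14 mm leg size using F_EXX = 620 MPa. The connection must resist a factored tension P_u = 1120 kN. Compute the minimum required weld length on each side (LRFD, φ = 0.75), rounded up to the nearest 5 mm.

L = 205 mm on each side

Throat t_e = 0.707 × 14 = 9.898 mm.
φr_n = 0.75 × 0.6 × 620 × 9.898 × 10⁻³ = 2.762 kN/mm.
L_req = P_u / φr_n = 1120 / 2.762 = 405.6 mm total.
Per side: 405.6 / 2 = 202.8 mm.
Round up → use L = 205 mm on each side.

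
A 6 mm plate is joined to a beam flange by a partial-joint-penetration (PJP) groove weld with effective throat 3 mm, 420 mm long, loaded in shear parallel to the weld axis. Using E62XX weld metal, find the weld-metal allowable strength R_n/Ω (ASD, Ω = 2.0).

E62XX → F_EXX = 620 MPa.
Effective throat (given) t_e = 3 mm.
A_we = 3 × 420 = 1260 mm².
F_nw = 0.6 F_EXX = 372 MPa.
R_n/Ω = (372 × 1260) / 2.0 × 10⁻³ = 234.4 kN.

R_n/Ω ≈ 234 kN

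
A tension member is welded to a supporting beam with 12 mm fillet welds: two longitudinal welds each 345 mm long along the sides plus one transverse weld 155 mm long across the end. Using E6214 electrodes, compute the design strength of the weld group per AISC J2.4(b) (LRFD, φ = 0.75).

E62XX → F_EXX = 620 MPa.
t_e = 0.707 × 12 = 8.484 mm.
R_nwl = 0.6 × 620 × 8.484 × 690 × 10⁻³ = 2178 kN (longitudinal, 2 welds).
R_nwt = 0.6 × 620 × 8.484 × 155 × 10⁻³ = 489.2 kN (transverse, base value).
(i) R_nwl + R_nwt = 2667 kN; (ii) 0.85 R_nwl + 1.5 R_nwt = 2585 kN.
R_n = max = 2667 kN [governs: (i)]; φR_n = 2000 kN.

φR_n ≈ 2000 kN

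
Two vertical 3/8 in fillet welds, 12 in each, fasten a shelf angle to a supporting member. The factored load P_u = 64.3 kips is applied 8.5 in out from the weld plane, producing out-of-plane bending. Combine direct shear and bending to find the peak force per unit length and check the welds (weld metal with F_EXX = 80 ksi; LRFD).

f_max ≈ 11.7 kip/in; NOT adequate

L_w = 2 × 12 = 24 in; section modulus (unit throat) S = 2 × L²/6 = 48 in².
Direct shear f_v = P/L_w = 64.3/24 = 2.679 kip/in.
Moment M = P × e = 64.3 × 8.5 = 546.55 kip·in; bending f_b = M/S = 11.39 kip/in.
f_max = √(f_v² + f_b²) = √(2.679² + 11.39²) = 11.7 kip/in.
φr_n = 0.75 × 0.6 × 80 × (0.707 × 0.375) = 9.544 kip/in → NOT adequate.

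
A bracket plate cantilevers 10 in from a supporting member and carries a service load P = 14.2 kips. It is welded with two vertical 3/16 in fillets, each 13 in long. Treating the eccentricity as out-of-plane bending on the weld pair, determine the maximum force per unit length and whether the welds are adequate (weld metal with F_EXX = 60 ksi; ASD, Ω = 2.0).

f_max ≈ 2.58 kip/in; NOT adequate

L_w = 2 × 13 = 26 in; section modulus (unit throat) S = 2 × L²/6 = 56.33 in².
Direct shear f_v = P/L_w = 14.2/26 = 0.5462 kip/in.
Moment M = P × e = 14.2 × 10 = 142 kip·in; bending f_b = M/S = 2.521 kip/in.
f_max = √(f_v² + f_b²) = √(0.5462² + 2.521²) = 2.579 kip/in.
r_n/Ω = (1/2.0) × 0.6 × 60 × (0.707 × 0.1875) = 2.386 kip/in → NOT adequate.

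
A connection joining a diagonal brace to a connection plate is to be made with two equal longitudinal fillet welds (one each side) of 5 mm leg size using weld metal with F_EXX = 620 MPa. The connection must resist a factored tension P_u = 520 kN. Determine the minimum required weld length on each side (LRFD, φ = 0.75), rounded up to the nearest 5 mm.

L = 265 mm on each side

Throat t_e = 0.707 × 5 = 3.535 mm.
φr_n = 0.75 × 0.6 × 620 × 3.535 × 10⁻³ = 0.9863 kN/mm.
L_req = P_u / φr_n = 520 / 0.9863 = 527.2 mm total.
Per side: 527.2 / 2 = 263.6 mm.
Round up → use L = 265 mm on each side.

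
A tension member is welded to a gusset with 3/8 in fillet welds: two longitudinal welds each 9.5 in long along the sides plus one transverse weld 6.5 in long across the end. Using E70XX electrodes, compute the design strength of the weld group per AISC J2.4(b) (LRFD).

E70XX → F_EXX = 70 ksi.
t_e = 0.707 × 0.375 = 0.2651 in.
R_nwl = 0.6 × 70 × 0.2651 × 19 = 211.6 kip (longitudinal, 2 welds).
R_nwt = 0.6 × 70 × 0.2651 × 6.5 = 72.38 kip (transverse, base value).
(i) R_nwl + R_nwt = 283.9 kip; (ii) 0.85 R_nwl + 1.5 R_nwt = 288.4 kip.
R_n = max = 288.4 kip [governs: (ii)]; φR_n = 216.3 kip.

φR_n ≈ 216 kip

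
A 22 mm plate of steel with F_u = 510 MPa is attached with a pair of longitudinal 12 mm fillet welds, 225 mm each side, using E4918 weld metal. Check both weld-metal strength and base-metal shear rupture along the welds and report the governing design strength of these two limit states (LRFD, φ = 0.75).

φR_n ≈ 842 kN (weld metal governs)

E49XX → F_EXX = 490 MPa.
t_e = 0.707 × 12 = 8.484 mm; L = 450 mm.
Weld metal: φR_n = 0.75 × 0.6 × 490 × 8.484 × 450 × 10⁻³ = 841.8 kN.
Base metal (shear rupture): φR_n = 0.75 × 0.6 × 510 × 22 × 450 × 10⁻³ = 2272 kN.
Governing: weld metal.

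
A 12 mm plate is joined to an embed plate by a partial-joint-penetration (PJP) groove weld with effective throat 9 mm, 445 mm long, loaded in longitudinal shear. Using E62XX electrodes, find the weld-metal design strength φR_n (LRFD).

φR_n ≈ 1120 kN

E62XX → F_EXX = 620 MPa.
Effective throat (given) t_e = 9 mm.
A_we = 9 × 445 = 4005 mm².
F_nw = 0.6 F_EXX = 372 MPa.
φR_n = 0.75 × 372 × 4005 × 10⁻³ = 1117 kN.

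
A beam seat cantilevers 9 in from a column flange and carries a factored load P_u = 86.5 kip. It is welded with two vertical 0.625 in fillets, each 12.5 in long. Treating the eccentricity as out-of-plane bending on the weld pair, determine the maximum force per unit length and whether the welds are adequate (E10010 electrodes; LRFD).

E100XX → F_EXX = 100 ksi.
L_w = 2 × 12.5 = 25 in; section modulus (unit throat) S = 2 × L²/6 = 52.08 in².
Direct shear f_v = P/L_w = 86.5/25 = 3.46 kip/in.
Moment M = P × e = 86.5 × 9 = 778.5 kip·in; bending f_b = M/S = 14.95 kip/in.
f_max = √(f_v² + f_b²) = √(3.46² + 14.95²) = 15.34 kip/in.
φr_n = 0.75 × 0.6 × 100 × (0.707 × 0.625) = 19.88 kip/in → adequate.

f_max ≈ 15.3 kip/in; adequate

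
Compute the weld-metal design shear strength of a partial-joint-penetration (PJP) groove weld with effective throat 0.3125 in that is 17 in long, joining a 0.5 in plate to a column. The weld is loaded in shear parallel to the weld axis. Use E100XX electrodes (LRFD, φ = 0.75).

E100XX → F_EXX = 100 ksi.
Effective throat (given) t_e = 0.3125 in.
A_we = 0.3125 × 17 = 5.312 in².
F_nw = 0.6 F_EXX = 60 ksi.
φR_n = 0.75 × 60 × 5.312 = 239.1 kip.

φR_n ≈ 239 kip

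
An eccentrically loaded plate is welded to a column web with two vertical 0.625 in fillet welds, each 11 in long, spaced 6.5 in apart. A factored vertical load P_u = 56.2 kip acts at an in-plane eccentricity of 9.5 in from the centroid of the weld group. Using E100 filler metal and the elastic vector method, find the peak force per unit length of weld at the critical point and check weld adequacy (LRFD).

f_max ≈ 9.08 kip/in; adequate

E100XX → F_EXX = 100 ksi.
Total weld length L_w = 22 in. Treat welds as unit-width lines.
Polar moment about centroid: J = 2[d³/12 + d(b/2)²] = 2[11³/12 + 11×3.25²] = 454.2 in³.
Direct shear f_v = P/L_w = 56.2 / 22 = 2.555 kip/in (vertical).
Torsion M = P·e = 56.2 × 9.5 = 533.9 kip·in.
Critical point at (x, y) = (3.25, 5.5) from centroid. f_tx = M·y/J = 6.465 kip/in; f_ty = M·x/J = 3.82 kip/in.
Resultant f_max = √[f_tx² + (f_v + f_ty)²] = √[6.465² + (2.555 + 3.82)²] = 9.079 kip/in.
Capacity per unit length: φr_n = 0.75 × 0.6 × 100 × (0.707 × 0.625) = 19.88 kip/in.
9.079 ≤ 19.88 → adequate.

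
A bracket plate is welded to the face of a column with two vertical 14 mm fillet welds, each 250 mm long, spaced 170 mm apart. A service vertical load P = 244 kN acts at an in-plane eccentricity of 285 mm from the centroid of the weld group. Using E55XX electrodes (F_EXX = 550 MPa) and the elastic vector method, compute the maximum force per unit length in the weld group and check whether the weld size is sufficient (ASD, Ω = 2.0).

f_max ≈ 2010 N/mm; NOT adequate

Total weld length L_w = 500 mm. Treat welds as unit-width lines.
Polar moment about centroid: J = 2[d³/12 + d(b/2)²] = 2[250³/12 + 250×85²] = 6217000 mm³.
Direct shear f_v = P/L_w = 244×10³ / 500 = 488 N/mm (vertical).
Torsion M = P·e = 244×10³ × 285 = 69540000 N·mm.
Critical point at (x, y) = (85, 125) from centroid. f_tx = M·y/J = 1398 N/mm; f_ty = M·x/J = 950.8 N/mm.
Resultant f_max = √[f_tx² + (f_v + f_ty)²] = √[1398² + (488 + 950.8)²] = 2006 N/mm.
Capacity per unit length: r_n/Ω = (1/2.0) × 0.6 × 550 × (0.707 × 14) = 1633 N/mm.
2006 > 1633 → NOT adequate.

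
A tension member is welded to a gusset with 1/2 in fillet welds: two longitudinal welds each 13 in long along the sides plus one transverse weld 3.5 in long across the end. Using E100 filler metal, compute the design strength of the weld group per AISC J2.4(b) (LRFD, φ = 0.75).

φR_n ≈ 469 kip

E100XX → F_EXX = 100 ksi.
t_e = 0.707 × 0.5 = 0.3535 in.
R_nwl = 0.6 × 100 × 0.3535 × 26 = 551.5 kip (longitudinal, 2 welds).
R_nwt = 0.6 × 100 × 0.3535 × 3.5 = 74.23 kip (transverse, base value).
(i) R_nwl + R_nwt = 625.7 kip; (ii) 0.85 R_nwl + 1.5 R_nwt = 580.1 kip.
R_n = max = 625.7 kip [governs: (i)]; φR_n = 469.3 kip.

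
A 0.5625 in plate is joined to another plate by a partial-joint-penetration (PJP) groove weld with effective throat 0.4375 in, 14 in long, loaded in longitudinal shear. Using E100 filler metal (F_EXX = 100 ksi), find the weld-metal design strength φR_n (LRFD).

φR_n ≈ 276 kip

Effective throat (given) t_e = 0.4375 in.
A_we = 0.4375 × 14 = 6.125 in².
F_nw = 0.6 F_EXX = 60 ksi.
φR_n = 0.75 × 60 × 6.125 = 275.6 kip.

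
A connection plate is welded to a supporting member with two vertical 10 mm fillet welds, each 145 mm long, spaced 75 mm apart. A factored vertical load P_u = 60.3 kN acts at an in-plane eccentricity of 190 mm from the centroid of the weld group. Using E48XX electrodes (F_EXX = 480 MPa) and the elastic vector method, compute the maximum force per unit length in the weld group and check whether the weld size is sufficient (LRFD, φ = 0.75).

Total weld length L_w = 290 mm. Treat welds as unit-width lines.
Polar moment about centroid: J = 2[d³/12 + d(b/2)²] = 2[145³/12 + 145×37.5²] = 915900 mm³.
Direct shear f_v = P/L_w = 60.3×10³ / 290 = 207.9 N/mm (vertical).
Torsion M = P·e = 60.3×10³ × 190 = 11457000 N·mm.
Critical point at (x, y) = (37.5, 72.5) from centroid. f_tx = M·y/J = 906.9 N/mm; f_ty = M·x/J = 469.1 N/mm.
Resultant f_max = √[f_tx² + (f_v + f_ty)²] = √[906.9² + (207.9 + 469.1)²] = 1132 N/mm.
Capacity per unit length: φr_n = 0.75 × 0.6 × 480 × (0.707 × 10) = 1527 N/mm.
1132 ≤ 1527 → adequate.

f_max ≈ 1130 N/mm; adequate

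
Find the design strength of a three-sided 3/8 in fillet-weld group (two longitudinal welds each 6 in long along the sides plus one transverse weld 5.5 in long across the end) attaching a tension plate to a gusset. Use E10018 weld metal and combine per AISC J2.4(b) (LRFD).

E100XX → F_EXX = 100 ksi.
t_e = 0.707 × 0.375 = 0.2651 in.
R_nwl = 0.6 × 100 × 0.2651 × 12 = 190.9 kips (longitudinal, 2 welds).
R_nwt = 0.6 × 100 × 0.2651 × 5.5 = 87.49 kips (transverse, base value).
(i) R_nwl + R_nwt = 278.4 kips; (ii) 0.85 R_nwl + 1.5 R_nwt = 293.5 kips.
R_n = max = 293.5 kips [governs: (ii)]; φR_n = 220.1 kips.

φR_n ≈ 220 kips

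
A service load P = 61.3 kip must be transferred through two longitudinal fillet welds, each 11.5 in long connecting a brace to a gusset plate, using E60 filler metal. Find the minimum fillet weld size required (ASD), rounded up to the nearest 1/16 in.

w = 1/4 in

E60XX → F_EXX = 60 ksi.
Total weld length L = 23 in.
Required throat t_e = P × Ω / (0.6 F_EXX × L) = 61.3 × 2.0 / (0.6 × 60 × 23) = 0.1481 in.
Required leg w = t_e / 0.707 = 0.2094 in → use 1/4 in.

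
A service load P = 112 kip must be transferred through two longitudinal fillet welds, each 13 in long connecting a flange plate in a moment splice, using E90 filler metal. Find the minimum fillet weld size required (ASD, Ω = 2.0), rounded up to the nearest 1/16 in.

E90XX → F_EXX = 90 ksi.
Total weld length L = 26 in.
Required throat t_e = P × Ω / (0.6 F_EXX × L) = 112 × 2.0 / (0.6 × 90 × 26) = 0.1595 in.
Required leg w = t_e / 0.707 = 0.2257 in → use 1/4 in.

w = 1/4 in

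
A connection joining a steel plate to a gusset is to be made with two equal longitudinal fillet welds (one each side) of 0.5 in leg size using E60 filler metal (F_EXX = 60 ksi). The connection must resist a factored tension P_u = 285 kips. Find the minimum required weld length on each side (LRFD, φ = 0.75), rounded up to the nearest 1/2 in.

Throat t_e = 0.707 × 0.5 = 0.3535 in.
φr_n = 0.75 × 0.6 × 60 × 0.3535 = 9.544 kips/in.
L_req = P_u / φr_n = 285 / 9.544 = 29.86 in total.
Per side: 29.86 / 2 = 14.93 in.
Round up → use L = 15 in on each side.

L = 15 in on each side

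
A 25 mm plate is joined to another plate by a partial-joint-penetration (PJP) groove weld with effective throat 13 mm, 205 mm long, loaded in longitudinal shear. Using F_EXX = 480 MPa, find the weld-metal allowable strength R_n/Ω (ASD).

R_n/Ω ≈ 384 kN

Effective throat (given) t_e = 13 mm.
A_we = 13 × 205 = 2665 mm².
F_nw = 0.6 F_EXX = 288 MPa.
R_n/Ω = (288 × 2665) / 2.0 × 10⁻³ = 383.8 kN.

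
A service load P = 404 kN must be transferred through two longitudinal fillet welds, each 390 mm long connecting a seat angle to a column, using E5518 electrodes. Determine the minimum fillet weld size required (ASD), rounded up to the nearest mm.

E55XX → F_EXX = 550 MPa.
Total weld length L = 780 mm.
Required throat t_e = P × Ω / (0.6 F_EXX × L) = 404 × 2.0 / (0.6 × 550 × 780 × 10⁻³) = 3.139 mm.
Required leg w = t_e / 0.707 = 4.44 mm → use 5 mm.

w = 5 mm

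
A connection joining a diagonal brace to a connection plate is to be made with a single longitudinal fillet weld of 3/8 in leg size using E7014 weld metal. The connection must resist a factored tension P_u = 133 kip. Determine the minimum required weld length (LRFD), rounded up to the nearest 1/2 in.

L = 16 in

E70XX → F_EXX = 70 ksi.
Throat t_e = 0.707 × 0.375 = 0.2651 in.
φr_n = 0.75 × 0.6 × 70 × 0.2651 = 8.351 kip/in.
L_req = P_u / φr_n = 133 / 8.351 = 15.93 in total.
Round up → use L = 16 in.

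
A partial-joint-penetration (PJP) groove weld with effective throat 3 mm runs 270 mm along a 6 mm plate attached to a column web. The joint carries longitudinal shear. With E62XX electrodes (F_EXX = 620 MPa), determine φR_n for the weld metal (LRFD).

Effective throat (given) t_e = 3 mm.
A_we = 3 × 270 = 810 mm².
F_nw = 0.6 F_EXX = 372 MPa.
φR_n = 0.75 × 372 × 810 × 10⁻³ = 226 kN.

φR_n ≈ 226 kN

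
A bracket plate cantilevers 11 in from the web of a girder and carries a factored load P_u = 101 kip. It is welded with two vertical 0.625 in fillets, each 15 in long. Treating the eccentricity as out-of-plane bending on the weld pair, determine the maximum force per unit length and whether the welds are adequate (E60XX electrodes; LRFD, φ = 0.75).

f_max ≈ 15.2 kip/in; NOT adequate

E60XX → F_EXX = 60 ksi.
L_w = 2 × 15 = 30 in; section modulus (unit throat) S = 2 × L²/6 = 75 in².
Direct shear f_v = P/L_w = 101/30 = 3.367 kip/in.
Moment M = P × e = 101 × 11 = 1111 kip·in; bending f_b = M/S = 14.81 kip/in.
f_max = √(f_v² + f_b²) = √(3.367² + 14.81²) = 15.19 kip/in.
φr_n = 0.75 × 0.6 × 60 × (0.707 × 0.625) = 11.93 kip/in → NOT adequate.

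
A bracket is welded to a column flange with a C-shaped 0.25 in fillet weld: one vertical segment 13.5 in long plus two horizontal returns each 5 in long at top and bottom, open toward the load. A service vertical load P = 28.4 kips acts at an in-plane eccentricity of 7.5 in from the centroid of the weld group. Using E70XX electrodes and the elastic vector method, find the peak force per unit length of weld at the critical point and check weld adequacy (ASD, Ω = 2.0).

E70XX → F_EXX = 70 ksi.
Total weld length L_w = 23.5 in. Treat welds as unit-width lines.
Centroid: x̄ = 2×5×2.5 / 23.5 = 1.064 in from the vertical weld.
Polar moment about centroid: J = I_x + I_y = [13.5³/12 + 2×5×6.75²] + [13.5×1.064² + 2(5³/12 + 5×1.436²)] = 717.4 in³.
Direct shear f_v = P/L_w = 28.4 / 23.5 = 1.209 kip/in (vertical).
Torsion M = P·e = 28.4 × 7.5 = 213 kip·in.
Critical point at (x, y) = (3.936, 6.75) from centroid. f_tx = M·y/J = 2.004 kip/in; f_ty = M·x/J = 1.169 kip/in.
Resultant f_max = √[f_tx² + (f_v + f_ty)²] = √[2.004² + (1.209 + 1.169)²] = 3.109 kip/in.
Capacity per unit length: r_n/Ω = (1/2.0) × 0.6 × 70 × (0.707 × 0.25) = 3.712 kip/in.
3.109 ≤ 3.712 → adequate.

f_max ≈ 3.11 kip/in; adequate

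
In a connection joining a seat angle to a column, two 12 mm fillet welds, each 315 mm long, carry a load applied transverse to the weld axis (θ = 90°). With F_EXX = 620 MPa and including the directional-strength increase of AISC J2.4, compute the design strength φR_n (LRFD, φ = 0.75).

φR_n ≈ 2240 kN

t_e = 0.707 × 12 = 8.484 mm; A_we = 8.484 × 630 = 5345 mm².
Directional factor: 1.0 + 0.5 sin^1.5(90°) = 1.5.
F_nw = 0.6 × 620 × 1.5 = 558 MPa.
φR_n = 0.75 × 558 × 5345 × 10⁻³ = 2237 kN.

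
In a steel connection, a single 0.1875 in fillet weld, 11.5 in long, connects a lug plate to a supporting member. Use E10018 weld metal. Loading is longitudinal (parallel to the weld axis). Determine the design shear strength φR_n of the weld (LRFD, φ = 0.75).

φR_n ≈ 68.6 kip

E100XX → F_EXX = 100 ksi.
Effective throat t_e = 0.707 × 0.1875 = 0.1326 in.
Total length L = 11.5 in; A_we = 0.1326 × 11.5 = 1.524 in².
F_nw = 0.6 F_EXX = 0.6 × 100 = 60 ksi.
φR_n = 0.75 × 60 × 1.524 = 68.6 kip.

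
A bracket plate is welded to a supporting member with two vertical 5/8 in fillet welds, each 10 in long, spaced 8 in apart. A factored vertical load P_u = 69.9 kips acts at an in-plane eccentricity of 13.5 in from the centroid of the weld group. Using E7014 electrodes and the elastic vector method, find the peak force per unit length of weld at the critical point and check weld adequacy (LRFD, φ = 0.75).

E70XX → F_EXX = 70 ksi.
Total weld length L_w = 20 in. Treat welds as unit-width lines.
Polar moment about centroid: J = 2[d³/12 + d(b/2)²] = 2[10³/12 + 10×4²] = 486.7 in³.
Direct shear f_v = P/L_w = 69.9 / 20 = 3.495 kip/in (vertical).
Torsion M = P·e = 69.9 × 13.5 = 943.65 kip·in.
Critical point at (x, y) = (4, 5) from centroid. f_tx = M·y/J = 9.695 kip/in; f_ty = M·x/J = 7.756 kip/in.
Resultant f_max = √[f_tx² + (f_v + f_ty)²] = √[9.695² + (3.495 + 7.756)²] = 14.85 kip/in.
Capacity per unit length: φr_n = 0.75 × 0.6 × 70 × (0.707 × 0.625) = 13.92 kip/in.
14.85 > 13.92 → NOT adequate.

f_max ≈ 14.9 kip/in; NOT adequate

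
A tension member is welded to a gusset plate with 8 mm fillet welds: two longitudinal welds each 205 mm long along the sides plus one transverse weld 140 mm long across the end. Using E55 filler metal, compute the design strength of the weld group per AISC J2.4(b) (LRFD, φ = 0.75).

φR_n ≈ 782 kN

E55XX → F_EXX = 550 MPa.
t_e = 0.707 × 8 = 5.656 mm.
R_nwl = 0.6 × 550 × 5.656 × 410 × 10⁻³ = 765.3 kN (longitudinal, 2 welds).
R_nwt = 0.6 × 550 × 5.656 × 140 × 10⁻³ = 261.3 kN (transverse, base value).
(i) R_nwl + R_nwt = 1027 kN; (ii) 0.85 R_nwl + 1.5 R_nwt = 1042 kN.
R_n = max = 1042 kN [governs: (ii)]; φR_n = 781.8 kN.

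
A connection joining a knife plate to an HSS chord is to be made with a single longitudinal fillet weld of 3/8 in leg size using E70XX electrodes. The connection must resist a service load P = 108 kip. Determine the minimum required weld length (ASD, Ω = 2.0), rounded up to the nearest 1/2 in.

L = 19.5 in

E70XX → F_EXX = 70 ksi.
Throat t_e = 0.707 × 0.375 = 0.2651 in.
r_n/Ω = (0.6 × 70 × 0.2651) / 2.0 = 5.568 kip/in.
L_req = P / (r_n/Ω) = 108 / 5.568 = 19.4 in total.
Round up → use L = 19.5 in.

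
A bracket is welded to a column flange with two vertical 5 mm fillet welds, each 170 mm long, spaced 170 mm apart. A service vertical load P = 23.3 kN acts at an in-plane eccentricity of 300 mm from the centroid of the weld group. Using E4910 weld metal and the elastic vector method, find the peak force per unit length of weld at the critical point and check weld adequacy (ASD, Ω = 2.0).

f_max ≈ 309 N/mm; adequate

E49XX → F_EXX = 490 MPa.
Total weld length L_w = 340 mm. Treat welds as unit-width lines.
Polar moment about centroid: J = 2[d³/12 + d(b/2)²] = 2[170³/12 + 170×85²] = 3275000 mm³.
Direct shear f_v = P/L_w = 23.3×10³ / 340 = 68.53 N/mm (vertical).
Torsion M = P·e = 23.3×10³ × 300 = 6990000 N·mm.
Critical point at (x, y) = (85, 85) from centroid. f_tx = M·y/J = 181.4 N/mm; f_ty = M·x/J = 181.4 N/mm.
Resultant f_max = √[f_tx² + (f_v + f_ty)²] = √[181.4² + (68.53 + 181.4)²] = 308.8 N/mm.
Capacity per unit length: r_n/Ω = (1/2.0) × 0.6 × 490 × (0.707 × 5) = 519.6 N/mm.
308.8 ≤ 519.6 → adequate.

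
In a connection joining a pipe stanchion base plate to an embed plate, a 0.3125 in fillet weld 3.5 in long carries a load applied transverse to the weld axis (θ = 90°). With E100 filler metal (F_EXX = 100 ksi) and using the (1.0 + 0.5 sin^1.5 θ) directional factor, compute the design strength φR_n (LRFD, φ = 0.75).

t_e = 0.707 × 0.3125 = 0.2209 in; A_we = 0.2209 × 3.5 = 0.7733 in².
Directional factor: 1.0 + 0.5 sin^1.5(90°) = 1.5.
F_nw = 0.6 × 100 × 1.5 = 90 ksi.
φR_n = 0.75 × 90 × 0.7733 = 52.2 kip.

φR_n ≈ 52.2 kip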